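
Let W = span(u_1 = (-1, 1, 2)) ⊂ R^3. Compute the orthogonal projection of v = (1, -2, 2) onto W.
proj_W(v) = (-1/6, 1/6, 1/3)

Set up U = [u_1 | ... | u_1] ∈ R^(3×1). The projector onto W = col(U) is P = U (U^T U)^(-1) U^T.
Compute U^T U =
  [6],
and U^T v = (1).
Solve U^T U · c = U^T v for the coefficients: c = (1/6). The projection is proj_W(v) = U c.
Check: (v - proj_W(v)) · u_1 = 0  (should be 0).
Result: proj_W(v) = (-1/6, 1/6, 1/3).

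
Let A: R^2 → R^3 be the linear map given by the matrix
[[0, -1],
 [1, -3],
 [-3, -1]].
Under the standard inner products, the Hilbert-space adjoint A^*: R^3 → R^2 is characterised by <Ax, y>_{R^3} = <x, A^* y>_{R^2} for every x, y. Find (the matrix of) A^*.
A^* = A^T =
[[0, 1, -3],
 [-1, -3, -1]]

For real matrices with standard dot products, the defining identity <Ax, y> = <x, A^* y> gives (Ax)^T y = x^T (A^*) y, i.e. x^T A^T y = x^T (A^*) y. Since this holds for all x, y, we must have A^* = A^T. Therefore
A^* =
[[0, 1, -3],
 [-1, -3, -1]].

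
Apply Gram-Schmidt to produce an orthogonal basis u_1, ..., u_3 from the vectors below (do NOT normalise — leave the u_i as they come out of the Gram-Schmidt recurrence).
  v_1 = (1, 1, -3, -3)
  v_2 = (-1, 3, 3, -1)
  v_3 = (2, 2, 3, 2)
Orthogonal basis:
  u_1 = (1, 1, -3, -3)
  u_2 = (-4/5, 16/5, 12/5, -8/5)
  u_3 = (35/12, 13/12, 1/4, 13/12)

Apply the Gram-Schmidt recurrence
  u_1 = v_1
  u_i = v_i − Σ_{j<i} ((v_i · u_j) / (u_j · u_j)) · u_j.

Step by step this gives:
  u_1 = (1, 1, -3, -3)
  u_2 = (-4/5, 16/5, 12/5, -8/5)
  u_3 = (35/12, 13/12, 1/4, 13/12)

Orthogonality check:
  u_2 · u_1 = 0 (should be 0)
  u_3 · u_1 = 0 (should be 0)
  u_3 · u_2 = 0 (should be 0)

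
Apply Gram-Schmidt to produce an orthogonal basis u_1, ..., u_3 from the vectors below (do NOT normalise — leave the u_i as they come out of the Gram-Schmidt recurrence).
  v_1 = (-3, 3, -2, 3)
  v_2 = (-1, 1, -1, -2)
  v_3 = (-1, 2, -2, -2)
Orthogonal basis:
  u_1 = (-3, 3, -2, 3)
  u_2 = (-25/31, 25/31, -27/31, -68/31)
  u_3 = (145/213, 68/213, -33/71, 11/213)

Apply the Gram-Schmidt recurrence
  u_1 = v_1
  u_i = v_i − Σ_{j<i} ((v_i · u_j) / (u_j · u_j)) · u_j.

Step by step this gives:
  u_1 = (-3, 3, -2, 3)
  u_2 = (-25/31, 25/31, -27/31, -68/31)
  u_3 = (145/213, 68/213, -33/71, 11/213)

Orthogonality check:
  u_2 · u_1 = 0 (should be 0)
  u_3 · u_1 = 0 (should be 0)
  u_3 · u_2 = 0 (should be 0)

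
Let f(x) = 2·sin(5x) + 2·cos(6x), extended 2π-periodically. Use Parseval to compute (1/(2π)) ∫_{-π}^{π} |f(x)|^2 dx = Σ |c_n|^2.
Σ |c_n|^2 = 4

Expand |f|^2 and use orthogonality of {sin(nx), cos(mx)} on [-π, π]:
  ∫_{-π}^{π} sin(nx)^2 dx = π, ∫ cos(mx)^2 dx = π, and cross terms integrate to 0.
So ∫_{-π}^{π} f(x)^2 dx = 2^2 · π + 2^2 · π = (4 + 4)π.
Divide by 2π: (4 + 4)/2 = 4.
By Parseval, this equals Σ |c_n|^2.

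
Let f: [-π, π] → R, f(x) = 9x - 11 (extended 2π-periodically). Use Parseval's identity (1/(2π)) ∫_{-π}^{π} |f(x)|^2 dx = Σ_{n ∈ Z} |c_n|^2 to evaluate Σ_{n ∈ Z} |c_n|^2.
Σ |c_n|^2 = 27π^2 + 121

Expand and integrate term by term over [-π, π]:
  ∫ (9x)^2 dx = 81·(2π^3/3); ∫ 2·9·(-11)·x dx = 0 (odd integrand); ∫ (-11)^2 dx = 121·2π.
So (1/(2π)) ∫_{-π}^{π} (9x - 11)^2 dx = 81π^2/3 + 121 = 27π^2 + 121.
Parseval ⇒ Σ |c_n|^2 = 27π^2 + 121.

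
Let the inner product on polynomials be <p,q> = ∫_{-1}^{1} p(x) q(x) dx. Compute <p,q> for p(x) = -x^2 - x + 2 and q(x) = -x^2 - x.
<p,q> = -4/15

Expand the product: p(x)·q(x) = x^4 + 2*x^3 - x^2 - 2*x.
∫_{-1}^{1} of each monomial x^k gives [2/(k+1) if k even, 0 if k odd]. Integrating term-by-term (or equivalently evaluating the antiderivative F(x) = x^5/5 + x^4/2 - x^3/3 - x^2 at the endpoints):
  F(1) − F(−1) = -19/30 − (-11/30) = -4/15.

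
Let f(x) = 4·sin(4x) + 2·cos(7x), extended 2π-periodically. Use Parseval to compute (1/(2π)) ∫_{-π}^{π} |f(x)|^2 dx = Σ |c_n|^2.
Σ |c_n|^2 = 10

Expand |f|^2 and use orthogonality of {sin(nx), cos(mx)} on [-π, π]:
  ∫_{-π}^{π} sin(nx)^2 dx = π, ∫ cos(mx)^2 dx = π, and cross terms integrate to 0.
So ∫_{-π}^{π} f(x)^2 dx = 4^2 · π + 2^2 · π = (16 + 4)π.
Divide by 2π: (16 + 4)/2 = 10.
By Parseval, this equals Σ |c_n|^2.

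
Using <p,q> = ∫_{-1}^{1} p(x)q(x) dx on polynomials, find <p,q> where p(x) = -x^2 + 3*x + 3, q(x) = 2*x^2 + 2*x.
<p,q> = 36/5

Expand the product: p(x)·q(x) = -2*x^4 + 4*x^3 + 12*x^2 + 6*x.
∫_{-1}^{1} of each monomial x^k gives [2/(k+1) if k even, 0 if k odd]. Integrating term-by-term (or equivalently evaluating the antiderivative F(x) = -2*x^5/5 + x^4 + 4*x^3 + 3*x^2 at the endpoints):
  F(1) − F(−1) = 38/5 − (2/5) = 36/5.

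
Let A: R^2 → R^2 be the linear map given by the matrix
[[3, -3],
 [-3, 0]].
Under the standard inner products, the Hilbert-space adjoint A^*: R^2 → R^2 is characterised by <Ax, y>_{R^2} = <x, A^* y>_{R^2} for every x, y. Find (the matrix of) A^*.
A^* = A^T =
[[3, -3],
 [-3, 0]]

For real matrices with standard dot products, the defining identity <Ax, y> = <x, A^* y> gives (Ax)^T y = x^T (A^*) y, i.e. x^T A^T y = x^T (A^*) y. Since this holds for all x, y, we must have A^* = A^T. Therefore
A^* =
[[3, -3],
 [-3, 0]].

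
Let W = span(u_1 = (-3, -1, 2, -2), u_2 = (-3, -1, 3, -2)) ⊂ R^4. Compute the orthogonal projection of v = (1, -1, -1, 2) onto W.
proj_W(v) = (9/7, 3/7, -1, 6/7)

Set up U = [u_1 | ... | u_2] ∈ R^(4×2). The projector onto W = col(U) is P = U (U^T U)^(-1) U^T.
Compute U^T U =
  [18, 20]
  [20, 23],
and U^T v = (-8, -9).
Solve U^T U · c = U^T v for the coefficients: c = (-2/7, -1/7). The projection is proj_W(v) = U c.
Check: (v - proj_W(v)) · u_1 = 0  (should be 0).
Check: (v - proj_W(v)) · u_2 = 0  (should be 0).
Result: proj_W(v) = (9/7, 3/7, -1, 6/7).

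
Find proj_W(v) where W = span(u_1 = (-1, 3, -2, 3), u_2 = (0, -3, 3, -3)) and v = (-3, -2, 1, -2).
proj_W(v) = (-7/5, -6/5, 13/5, -6/5)

Set up U = [u_1 | ... | u_2] ∈ R^(4×2). The projector onto W = col(U) is P = U (U^T U)^(-1) U^T.
Compute U^T U =
  [23, -24]
  [-24, 27],
and U^T v = (-11, 15).
Solve U^T U · c = U^T v for the coefficients: c = (7/5, 9/5). The projection is proj_W(v) = U c.
Check: (v - proj_W(v)) · u_1 = 0  (should be 0).
Check: (v - proj_W(v)) · u_2 = 0  (should be 0).
Result: proj_W(v) = (-7/5, -6/5, 13/5, -6/5).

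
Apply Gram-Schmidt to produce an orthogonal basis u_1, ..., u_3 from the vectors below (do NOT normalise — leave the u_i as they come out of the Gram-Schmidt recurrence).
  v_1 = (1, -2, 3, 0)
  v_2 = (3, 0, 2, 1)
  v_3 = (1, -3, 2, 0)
Orthogonal basis:
  u_1 = (1, -2, 3, 0)
  u_2 = (33/14, 9/7, 1/14, 1)
  u_3 = (53/115, -107/115, -89/115, 19/115)

Apply the Gram-Schmidt recurrence
  u_1 = v_1
  u_i = v_i − Σ_{j<i} ((v_i · u_j) / (u_j · u_j)) · u_j.

Step by step this gives:
  u_1 = (1, -2, 3, 0)
  u_2 = (33/14, 9/7, 1/14, 1)
  u_3 = (53/115, -107/115, -89/115, 19/115)

Orthogonality check:
  u_2 · u_1 = 0 (should be 0)
  u_3 · u_1 = 0 (should be 0)
  u_3 · u_2 = 0 (should be 0)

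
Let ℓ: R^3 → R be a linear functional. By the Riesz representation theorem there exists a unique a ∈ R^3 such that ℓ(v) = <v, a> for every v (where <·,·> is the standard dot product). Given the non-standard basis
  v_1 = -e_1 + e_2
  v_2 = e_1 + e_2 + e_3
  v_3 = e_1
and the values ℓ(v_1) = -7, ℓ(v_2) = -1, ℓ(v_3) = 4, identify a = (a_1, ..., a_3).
a = (4, -3, -2)

Write a = (a_1, ..., a_3) in the standard basis. For each basis vector v_i, ℓ(v_i) = <v_i, a> is a linear equation in the a_j's. Collect the n equations into a matrix system V a = ℓ, where row i of V is v_i (expressed in the standard basis). Since V is invertible (lower-triangular with 1s on the diagonal, up to permutation), solve by back-substitution:
  V =
[[-1, 1, 0],
 [1, 1, 1],
 [1, 0, 0]]
  V a = (-7, -1, 4)
Solving gives a = (4, -3, -2).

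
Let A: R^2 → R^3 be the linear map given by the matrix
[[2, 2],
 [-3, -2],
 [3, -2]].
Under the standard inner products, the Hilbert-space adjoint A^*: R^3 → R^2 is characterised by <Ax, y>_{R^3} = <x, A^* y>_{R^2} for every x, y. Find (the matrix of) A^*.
A^* = A^T =
[[2, -3, 3],
 [2, -2, -2]]

For real matrices with standard dot products, the defining identity <Ax, y> = <x, A^* y> gives (Ax)^T y = x^T (A^*) y, i.e. x^T A^T y = x^T (A^*) y. Since this holds for all x, y, we must have A^* = A^T. Therefore
A^* =
[[2, -3, 3],
 [2, -2, -2]].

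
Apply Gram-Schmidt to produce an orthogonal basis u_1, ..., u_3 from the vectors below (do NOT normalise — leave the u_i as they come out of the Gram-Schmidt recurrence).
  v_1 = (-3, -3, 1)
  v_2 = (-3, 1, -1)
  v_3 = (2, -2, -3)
Orthogonal basis:
  u_1 = (-3, -3, 1)
  u_2 = (-42/19, 34/19, -24/19)
  u_3 = (13/23, -39/23, -78/23)

Apply the Gram-Schmidt recurrence
  u_1 = v_1
  u_i = v_i − Σ_{j<i} ((v_i · u_j) / (u_j · u_j)) · u_j.

Step by step this gives:
  u_1 = (-3, -3, 1)
  u_2 = (-42/19, 34/19, -24/19)
  u_3 = (13/23, -39/23, -78/23)

Orthogonality check:
  u_2 · u_1 = 0 (should be 0)
  u_3 · u_1 = 0 (should be 0)
  u_3 · u_2 = 0 (should be 0)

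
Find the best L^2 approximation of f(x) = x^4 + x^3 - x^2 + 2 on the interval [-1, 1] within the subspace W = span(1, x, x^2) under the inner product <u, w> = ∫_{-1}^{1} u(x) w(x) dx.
g(x) = -x^2/7 + 3*x/5 + 67/35

The best approximation g ∈ W is the orthogonal projection of f onto W. Writing g = a_0 + a_1 x + a_2 x^2, the coefficients solve the normal equations G · a = b where
  G_{ij} = <φ_i, φ_j> and b_i = <f, φ_i>, with φ_0 = 1, φ_1 = x, φ_2 = x^2.
G =
  [2, 0, 2/3]
  [0, 2/3, 0]
  [2/3, 0, 2/5],
b = (56/15, 2/5, 128/105).
Solving gives a_0 = 67/35, a_1 = 3/5, a_2 = -1/7, so
  g(x) = -x^2/7 + 3*x/5 + 67/35.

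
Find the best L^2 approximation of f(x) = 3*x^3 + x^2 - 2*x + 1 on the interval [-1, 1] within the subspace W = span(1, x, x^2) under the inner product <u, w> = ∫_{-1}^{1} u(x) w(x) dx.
g(x) = x^2 - x/5 + 1

The best approximation g ∈ W is the orthogonal projection of f onto W. Writing g = a_0 + a_1 x + a_2 x^2, the coefficients solve the normal equations G · a = b where
  G_{ij} = <φ_i, φ_j> and b_i = <f, φ_i>, with φ_0 = 1, φ_1 = x, φ_2 = x^2.
G =
  [2, 0, 2/3]
  [0, 2/3, 0]
  [2/3, 0, 2/5],
b = (8/3, -2/15, 16/15).
Solving gives a_0 = 1, a_1 = -1/5, a_2 = 1, so
  g(x) = x^2 - x/5 + 1.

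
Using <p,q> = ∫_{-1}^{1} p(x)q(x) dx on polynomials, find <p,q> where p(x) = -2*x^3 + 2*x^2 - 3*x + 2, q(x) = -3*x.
<p,q> = 42/5

Expand the product: p(x)·q(x) = 6*x^4 - 6*x^3 + 9*x^2 - 6*x.
∫_{-1}^{1} of each monomial x^k gives [2/(k+1) if k even, 0 if k odd]. Integrating term-by-term (or equivalently evaluating the antiderivative F(x) = 6*x^5/5 - 3*x^4/2 + 3*x^3 - 3*x^2 at the endpoints):
  F(1) − F(−1) = -3/10 − (-87/10) = 42/5.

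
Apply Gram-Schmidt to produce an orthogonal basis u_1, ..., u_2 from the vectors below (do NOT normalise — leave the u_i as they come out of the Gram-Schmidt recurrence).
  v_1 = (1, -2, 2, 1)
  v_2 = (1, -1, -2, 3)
Orthogonal basis:
  u_1 = (1, -2, 2, 1)
  u_2 = (4/5, -3/5, -12/5, 14/5)

Apply the Gram-Schmidt recurrence
  u_1 = v_1
  u_i = v_i − Σ_{j<i} ((v_i · u_j) / (u_j · u_j)) · u_j.

Step by step this gives:
  u_1 = (1, -2, 2, 1)
  u_2 = (4/5, -3/5, -12/5, 14/5)

Orthogonality check:
  u_2 · u_1 = 0 (should be 0)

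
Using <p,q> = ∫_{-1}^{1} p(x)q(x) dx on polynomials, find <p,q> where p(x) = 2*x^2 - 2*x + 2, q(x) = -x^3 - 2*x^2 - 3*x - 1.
<p,q> = -24/5

Expand the product: p(x)·q(x) = -2*x^5 - 2*x^4 - 4*x^3 - 4*x - 2.
∫_{-1}^{1} of each monomial x^k gives [2/(k+1) if k even, 0 if k odd]. Integrating term-by-term (or equivalently evaluating the antiderivative F(x) = -x^6/3 - 2*x^5/5 - x^4 - 2*x^2 - 2*x at the endpoints):
  F(1) − F(−1) = -86/15 − (-14/15) = -24/5.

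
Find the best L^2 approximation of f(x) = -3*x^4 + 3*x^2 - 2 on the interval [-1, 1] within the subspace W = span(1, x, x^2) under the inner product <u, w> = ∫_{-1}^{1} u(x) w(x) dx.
g(x) = 3*x^2/7 - 61/35

The best approximation g ∈ W is the orthogonal projection of f onto W. Writing g = a_0 + a_1 x + a_2 x^2, the coefficients solve the normal equations G · a = b where
  G_{ij} = <φ_i, φ_j> and b_i = <f, φ_i>, with φ_0 = 1, φ_1 = x, φ_2 = x^2.
G =
  [2, 0, 2/3]
  [0, 2/3, 0]
  [2/3, 0, 2/5],
b = (-16/5, 0, -104/105).
Solving gives a_0 = -61/35, a_1 = 0, a_2 = 3/7, so
  g(x) = 3*x^2/7 - 61/35.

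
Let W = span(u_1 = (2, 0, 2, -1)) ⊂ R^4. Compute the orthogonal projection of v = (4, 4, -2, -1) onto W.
proj_W(v) = (10/9, 0, 10/9, -5/9)

Set up U = [u_1 | ... | u_1] ∈ R^(4×1). The projector onto W = col(U) is P = U (U^T U)^(-1) U^T.
Compute U^T U =
  [9],
and U^T v = (5).
Solve U^T U · c = U^T v for the coefficients: c = (5/9). The projection is proj_W(v) = U c.
Check: (v - proj_W(v)) · u_1 = 0  (should be 0).
Result: proj_W(v) = (10/9, 0, 10/9, -5/9).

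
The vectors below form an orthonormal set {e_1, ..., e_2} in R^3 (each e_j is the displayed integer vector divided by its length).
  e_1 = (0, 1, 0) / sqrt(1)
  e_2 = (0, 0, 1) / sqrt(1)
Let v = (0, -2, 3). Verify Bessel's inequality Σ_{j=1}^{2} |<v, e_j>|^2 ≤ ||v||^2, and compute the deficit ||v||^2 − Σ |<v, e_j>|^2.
Σ |<v, e_j>|^2 = 13; ||v||^2 = 13; deficit = 0

Write each e_j = u_j / sqrt(<u_j, u_j>) where u_j is the displayed integer vector. Then <v, e_j> = <v, u_j> / sqrt(<u_j, u_j>), so |<v, e_j>|^2 = <v, u_j>^2 / <u_j, u_j>.
Coefficients: <v, e_1> = -2/sqrt(1), <v, e_2> = 3/sqrt(1).
Square and sum: Σ |<v, e_j>|^2 = 13.
Compute ||v||^2 = v·v = 13.
Deficit = 13 − 13 = 0 ≥ 0, confirming Bessel's inequality. (The deficit equals ||v − Σ <v,e_j> e_j||^2, the squared distance from v to span{e_j}.)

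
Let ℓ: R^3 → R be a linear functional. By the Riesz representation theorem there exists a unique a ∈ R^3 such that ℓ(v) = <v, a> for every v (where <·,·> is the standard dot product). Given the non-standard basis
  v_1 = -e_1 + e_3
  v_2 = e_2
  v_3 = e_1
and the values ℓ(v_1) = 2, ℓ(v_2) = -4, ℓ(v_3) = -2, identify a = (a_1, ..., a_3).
a = (-2, -4, 0)

Write a = (a_1, ..., a_3) in the standard basis. For each basis vector v_i, ℓ(v_i) = <v_i, a> is a linear equation in the a_j's. Collect the n equations into a matrix system V a = ℓ, where row i of V is v_i (expressed in the standard basis). Since V is invertible (lower-triangular with 1s on the diagonal, up to permutation), solve by back-substitution:
  V =
[[-1, 0, 1],
 [0, 1, 0],
 [1, 0, 0]]
  V a = (2, -4, -2)
Solving gives a = (-2, -4, 0).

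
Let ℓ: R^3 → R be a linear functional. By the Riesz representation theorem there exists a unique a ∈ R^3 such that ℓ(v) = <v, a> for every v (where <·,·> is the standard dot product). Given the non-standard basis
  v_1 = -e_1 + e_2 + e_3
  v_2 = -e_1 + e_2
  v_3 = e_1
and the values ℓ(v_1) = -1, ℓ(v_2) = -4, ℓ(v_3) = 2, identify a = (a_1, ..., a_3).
a = (2, -2, 3)

Write a = (a_1, ..., a_3) in the standard basis. For each basis vector v_i, ℓ(v_i) = <v_i, a> is a linear equation in the a_j's. Collect the n equations into a matrix system V a = ℓ, where row i of V is v_i (expressed in the standard basis). Since V is invertible (lower-triangular with 1s on the diagonal, up to permutation), solve by back-substitution:
  V =
[[-1, 1, 1],
 [-1, 1, 0],
 [1, 0, 0]]
  V a = (-1, -4, 2)
Solving gives a = (2, -2, 3).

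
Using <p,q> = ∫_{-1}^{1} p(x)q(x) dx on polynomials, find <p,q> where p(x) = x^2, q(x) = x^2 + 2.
<p,q> = 26/15

Expand the product: p(x)·q(x) = x^4 + 2*x^2.
∫_{-1}^{1} of each monomial x^k gives [2/(k+1) if k even, 0 if k odd]. Integrating term-by-term (or equivalently evaluating the antiderivative F(x) = x^5/5 + 2*x^3/3 at the endpoints):
  F(1) − F(−1) = 13/15 − (-13/15) = 26/15.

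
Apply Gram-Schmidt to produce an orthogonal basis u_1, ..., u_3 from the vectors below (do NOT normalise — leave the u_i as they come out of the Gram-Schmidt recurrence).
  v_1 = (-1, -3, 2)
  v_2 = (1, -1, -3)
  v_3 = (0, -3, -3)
Orthogonal basis:
  u_1 = (-1, -3, 2)
  u_2 = (5/7, -13/7, -17/7)
  u_3 = (-33/46, 3/46, -6/23)

Apply the Gram-Schmidt recurrence
  u_1 = v_1
  u_i = v_i − Σ_{j<i} ((v_i · u_j) / (u_j · u_j)) · u_j.

Step by step this gives:
  u_1 = (-1, -3, 2)
  u_2 = (5/7, -13/7, -17/7)
  u_3 = (-33/46, 3/46, -6/23)

Orthogonality check:
  u_2 · u_1 = 0 (should be 0)
  u_3 · u_1 = 0 (should be 0)
  u_3 · u_2 = 0 (should be 0)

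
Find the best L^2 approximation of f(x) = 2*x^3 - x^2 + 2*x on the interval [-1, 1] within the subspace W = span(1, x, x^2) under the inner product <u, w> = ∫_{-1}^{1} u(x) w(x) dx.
g(x) = -x^2 + 16*x/5

The best approximation g ∈ W is the orthogonal projection of f onto W. Writing g = a_0 + a_1 x + a_2 x^2, the coefficients solve the normal equations G · a = b where
  G_{ij} = <φ_i, φ_j> and b_i = <f, φ_i>, with φ_0 = 1, φ_1 = x, φ_2 = x^2.
G =
  [2, 0, 2/3]
  [0, 2/3, 0]
  [2/3, 0, 2/5],
b = (-2/3, 32/15, -2/5).
Solving gives a_0 = 0, a_1 = 16/5, a_2 = -1, so
  g(x) = -x^2 + 16*x/5.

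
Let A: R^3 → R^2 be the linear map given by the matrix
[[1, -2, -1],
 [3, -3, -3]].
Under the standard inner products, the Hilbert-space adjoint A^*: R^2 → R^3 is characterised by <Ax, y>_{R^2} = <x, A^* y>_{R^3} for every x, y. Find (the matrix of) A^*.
A^* = A^T =
[[1, 3],
 [-2, -3],
 [-1, -3]]

For real matrices with standard dot products, the defining identity <Ax, y> = <x, A^* y> gives (Ax)^T y = x^T (A^*) y, i.e. x^T A^T y = x^T (A^*) y. Since this holds for all x, y, we must have A^* = A^T. Therefore
A^* =
[[1, 3],
 [-2, -3],
 [-1, -3]].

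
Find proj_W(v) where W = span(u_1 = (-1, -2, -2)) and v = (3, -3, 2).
proj_W(v) = (1/9, 2/9, 2/9)

Set up U = [u_1 | ... | u_1] ∈ R^(3×1). The projector onto W = col(U) is P = U (U^T U)^(-1) U^T.
Compute U^T U =
  [9],
and U^T v = (-1).
Solve U^T U · c = U^T v for the coefficients: c = (-1/9). The projection is proj_W(v) = U c.
Check: (v - proj_W(v)) · u_1 = 0  (should be 0).
Result: proj_W(v) = (1/9, 2/9, 2/9).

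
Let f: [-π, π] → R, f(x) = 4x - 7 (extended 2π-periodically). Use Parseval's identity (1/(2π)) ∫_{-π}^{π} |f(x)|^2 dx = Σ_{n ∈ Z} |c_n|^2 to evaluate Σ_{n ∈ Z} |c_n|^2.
Σ |c_n|^2 = 16π^2/3 + 49

Expand and integrate term by term over [-π, π]:
  ∫ (4x)^2 dx = 16·(2π^3/3); ∫ 2·4·(-7)·x dx = 0 (odd integrand); ∫ (-7)^2 dx = 49·2π.
So (1/(2π)) ∫_{-π}^{π} (4x - 7)^2 dx = 16π^2/3 + 49 = 16π^2/3 + 49.
Parseval ⇒ Σ |c_n|^2 = 16π^2/3 + 49.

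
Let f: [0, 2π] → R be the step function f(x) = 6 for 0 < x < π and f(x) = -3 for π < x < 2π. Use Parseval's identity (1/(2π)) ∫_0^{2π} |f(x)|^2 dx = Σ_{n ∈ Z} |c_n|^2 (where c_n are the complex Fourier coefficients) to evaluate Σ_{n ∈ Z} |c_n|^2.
Σ |c_n|^2 = 45/2

Parseval equates the L^2 energy of f (normalised by 1/(2π)) with the ℓ^2 sum of its Fourier coefficients: (1/(2π)) ∫_0^{2π} |f|^2 = Σ |c_n|^2.
Compute the left side: (1/(2π)) [∫_0^π 6^2 dx + ∫_π^{2π} (-3)^2 dx] = (1/(2π)) · (36π + 9π) = (36 + 9)/2 = 45/2.
So Σ_{n ∈ Z} |c_n|^2 = 45/2.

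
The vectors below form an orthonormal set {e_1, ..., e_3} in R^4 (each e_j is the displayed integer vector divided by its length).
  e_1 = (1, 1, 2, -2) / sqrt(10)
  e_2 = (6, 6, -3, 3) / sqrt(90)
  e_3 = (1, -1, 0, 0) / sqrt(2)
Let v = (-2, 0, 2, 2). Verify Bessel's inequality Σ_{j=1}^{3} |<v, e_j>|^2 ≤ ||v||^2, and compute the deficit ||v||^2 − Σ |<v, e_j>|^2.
Σ |<v, e_j>|^2 = 4; ||v||^2 = 12; deficit = 8

Write each e_j = u_j / sqrt(<u_j, u_j>) where u_j is the displayed integer vector. Then <v, e_j> = <v, u_j> / sqrt(<u_j, u_j>), so |<v, e_j>|^2 = <v, u_j>^2 / <u_j, u_j>.
Coefficients: <v, e_1> = -2/sqrt(10), <v, e_2> = -12/sqrt(90), <v, e_3> = -2/sqrt(2).
Square and sum: Σ |<v, e_j>|^2 = 4.
Compute ||v||^2 = v·v = 12.
Deficit = 12 − 4 = 8 ≥ 0, confirming Bessel's inequality. (The deficit equals ||v − Σ <v,e_j> e_j||^2, the squared distance from v to span{e_j}.)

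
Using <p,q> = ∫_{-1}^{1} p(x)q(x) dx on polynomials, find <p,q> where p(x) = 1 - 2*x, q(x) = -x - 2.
<p,q> = -8/3

Expand the product: p(x)·q(x) = 2*x^2 + 3*x - 2.
∫_{-1}^{1} of each monomial x^k gives [2/(k+1) if k even, 0 if k odd]. Integrating term-by-term (or equivalently evaluating the antiderivative F(x) = 2*x^3/3 + 3*x^2/2 - 2*x at the endpoints):
  F(1) − F(−1) = 1/6 − (17/6) = -8/3.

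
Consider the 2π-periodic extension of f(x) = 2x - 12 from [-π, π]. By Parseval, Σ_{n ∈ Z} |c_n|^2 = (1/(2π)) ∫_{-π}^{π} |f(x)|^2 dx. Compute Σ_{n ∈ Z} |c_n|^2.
Σ |c_n|^2 = 4π^2/3 + 144

Expand and integrate term by term over [-π, π]:
  ∫ (2x)^2 dx = 4·(2π^3/3); ∫ 2·2·(-12)·x dx = 0 (odd integrand); ∫ (-12)^2 dx = 144·2π.
So (1/(2π)) ∫_{-π}^{π} (2x - 12)^2 dx = 4π^2/3 + 144 = 4π^2/3 + 144.
Parseval ⇒ Σ |c_n|^2 = 4π^2/3 + 144.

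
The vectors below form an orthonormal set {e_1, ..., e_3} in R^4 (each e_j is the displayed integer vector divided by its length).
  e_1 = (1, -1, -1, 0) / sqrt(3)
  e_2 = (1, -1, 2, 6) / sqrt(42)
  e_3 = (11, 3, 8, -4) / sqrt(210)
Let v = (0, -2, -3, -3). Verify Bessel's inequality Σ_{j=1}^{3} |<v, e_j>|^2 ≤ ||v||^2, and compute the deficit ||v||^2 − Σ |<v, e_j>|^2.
Σ |<v, e_j>|^2 = 107/5; ||v||^2 = 22; deficit = 3/5

Write each e_j = u_j / sqrt(<u_j, u_j>) where u_j is the displayed integer vector. Then <v, e_j> = <v, u_j> / sqrt(<u_j, u_j>), so |<v, e_j>|^2 = <v, u_j>^2 / <u_j, u_j>.
Coefficients: <v, e_1> = 5/sqrt(3), <v, e_2> = -22/sqrt(42), <v, e_3> = -18/sqrt(210).
Square and sum: Σ |<v, e_j>|^2 = 107/5.
Compute ||v||^2 = v·v = 22.
Deficit = 22 − 107/5 = 3/5 ≥ 0, confirming Bessel's inequality. (The deficit equals ||v − Σ <v,e_j> e_j||^2, the squared distance from v to span{e_j}.)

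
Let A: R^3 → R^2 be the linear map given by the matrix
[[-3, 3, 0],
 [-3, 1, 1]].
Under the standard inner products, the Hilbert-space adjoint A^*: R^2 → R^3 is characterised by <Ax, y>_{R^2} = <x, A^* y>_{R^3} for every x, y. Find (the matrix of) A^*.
A^* = A^T =
[[-3, -3],
 [3, 1],
 [0, 1]]

For real matrices with standard dot products, the defining identity <Ax, y> = <x, A^* y> gives (Ax)^T y = x^T (A^*) y, i.e. x^T A^T y = x^T (A^*) y. Since this holds for all x, y, we must have A^* = A^T. Therefore
A^* =
[[-3, -3],
 [3, 1],
 [0, 1]].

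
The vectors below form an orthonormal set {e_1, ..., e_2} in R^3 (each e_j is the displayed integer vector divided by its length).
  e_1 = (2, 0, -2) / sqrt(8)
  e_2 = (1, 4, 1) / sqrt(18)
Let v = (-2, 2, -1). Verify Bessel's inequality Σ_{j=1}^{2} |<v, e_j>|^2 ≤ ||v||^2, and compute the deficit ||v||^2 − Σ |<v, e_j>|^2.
Σ |<v, e_j>|^2 = 17/9; ||v||^2 = 9; deficit = 64/9

Write each e_j = u_j / sqrt(<u_j, u_j>) where u_j is the displayed integer vector. Then <v, e_j> = <v, u_j> / sqrt(<u_j, u_j>), so |<v, e_j>|^2 = <v, u_j>^2 / <u_j, u_j>.
Coefficients: <v, e_1> = -2/sqrt(8), <v, e_2> = 5/sqrt(18).
Square and sum: Σ |<v, e_j>|^2 = 17/9.
Compute ||v||^2 = v·v = 9.
Deficit = 9 − 17/9 = 64/9 ≥ 0, confirming Bessel's inequality. (The deficit equals ||v − Σ <v,e_j> e_j||^2, the squared distance from v to span{e_j}.)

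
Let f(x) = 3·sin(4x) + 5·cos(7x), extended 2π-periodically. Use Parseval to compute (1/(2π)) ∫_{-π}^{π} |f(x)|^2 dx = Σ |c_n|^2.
Σ |c_n|^2 = 17

Expand |f|^2 and use orthogonality of {sin(nx), cos(mx)} on [-π, π]:
  ∫_{-π}^{π} sin(nx)^2 dx = π, ∫ cos(mx)^2 dx = π, and cross terms integrate to 0.
So ∫_{-π}^{π} f(x)^2 dx = 3^2 · π + 5^2 · π = (9 + 25)π.
Divide by 2π: (9 + 25)/2 = 17.
By Parseval, this equals Σ |c_n|^2.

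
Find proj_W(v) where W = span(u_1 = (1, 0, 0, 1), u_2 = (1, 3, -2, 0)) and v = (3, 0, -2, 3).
proj_W(v) = (85/27, 8/9, -16/27, 77/27)

Set up U = [u_1 | ... | u_2] ∈ R^(4×2). The projector onto W = col(U) is P = U (U^T U)^(-1) U^T.
Compute U^T U =
  [2, 1]
  [1, 14],
and U^T v = (6, 7).
Solve U^T U · c = U^T v for the coefficients: c = (77/27, 8/27). The projection is proj_W(v) = U c.
Check: (v - proj_W(v)) · u_1 = 0  (should be 0).
Check: (v - proj_W(v)) · u_2 = 0  (should be 0).
Result: proj_W(v) = (85/27, 8/9, -16/27, 77/27).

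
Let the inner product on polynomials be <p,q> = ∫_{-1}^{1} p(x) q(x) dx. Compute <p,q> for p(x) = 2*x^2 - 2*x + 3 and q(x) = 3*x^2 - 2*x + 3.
<p,q> = 496/15

Expand the product: p(x)·q(x) = 6*x^4 - 10*x^3 + 19*x^2 - 12*x + 9.
∫_{-1}^{1} of each monomial x^k gives [2/(k+1) if k even, 0 if k odd]. Integrating term-by-term (or equivalently evaluating the antiderivative F(x) = 6*x^5/5 - 5*x^4/2 + 19*x^3/3 - 6*x^2 + 9*x at the endpoints):
  F(1) − F(−1) = 241/30 − (-751/30) = 496/15.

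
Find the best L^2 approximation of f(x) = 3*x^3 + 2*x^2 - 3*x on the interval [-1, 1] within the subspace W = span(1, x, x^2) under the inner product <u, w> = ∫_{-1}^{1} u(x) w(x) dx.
g(x) = 2*x^2 - 6*x/5

The best approximation g ∈ W is the orthogonal projection of f onto W. Writing g = a_0 + a_1 x + a_2 x^2, the coefficients solve the normal equations G · a = b where
  G_{ij} = <φ_i, φ_j> and b_i = <f, φ_i>, with φ_0 = 1, φ_1 = x, φ_2 = x^2.
G =
  [2, 0, 2/3]
  [0, 2/3, 0]
  [2/3, 0, 2/5],
b = (4/3, -4/5, 4/5).
Solving gives a_0 = 0, a_1 = -6/5, a_2 = 2, so
  g(x) = 2*x^2 - 6*x/5.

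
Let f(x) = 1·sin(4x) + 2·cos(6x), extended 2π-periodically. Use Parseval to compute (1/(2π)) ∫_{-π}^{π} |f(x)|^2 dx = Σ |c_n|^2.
Σ |c_n|^2 = 5/2

Expand |f|^2 and use orthogonality of {sin(nx), cos(mx)} on [-π, π]:
  ∫_{-π}^{π} sin(nx)^2 dx = π, ∫ cos(mx)^2 dx = π, and cross terms integrate to 0.
So ∫_{-π}^{π} f(x)^2 dx = 1^2 · π + 2^2 · π = (1 + 4)π.
Divide by 2π: (1 + 4)/2 = 5/2.
By Parseval, this equals Σ |c_n|^2.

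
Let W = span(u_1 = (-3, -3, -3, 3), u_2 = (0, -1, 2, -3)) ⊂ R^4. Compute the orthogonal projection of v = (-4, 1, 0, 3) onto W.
proj_W(v) = (-11/10, -7/10, -19/10, 23/10)

Set up U = [u_1 | ... | u_2] ∈ R^(4×2). The projector onto W = col(U) is P = U (U^T U)^(-1) U^T.
Compute U^T U =
  [36, -12]
  [-12, 14],
and U^T v = (18, -10).
Solve U^T U · c = U^T v for the coefficients: c = (11/30, -2/5). The projection is proj_W(v) = U c.
Check: (v - proj_W(v)) · u_1 = 0  (should be 0).
Check: (v - proj_W(v)) · u_2 = 0  (should be 0).
Result: proj_W(v) = (-11/10, -7/10, -19/10, 23/10).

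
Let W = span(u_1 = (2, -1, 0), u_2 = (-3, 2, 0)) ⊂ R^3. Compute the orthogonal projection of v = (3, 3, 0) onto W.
proj_W(v) = (3, 3, 0)

Set up U = [u_1 | ... | u_2] ∈ R^(3×2). The projector onto W = col(U) is P = U (U^T U)^(-1) U^T.
Compute U^T U =
  [5, -8]
  [-8, 13],
and U^T v = (3, -3).
Solve U^T U · c = U^T v for the coefficients: c = (15, 9). The projection is proj_W(v) = U c.
Check: (v - proj_W(v)) · u_1 = 0  (should be 0).
Check: (v - proj_W(v)) · u_2 = 0  (should be 0).
Result: proj_W(v) = (3, 3, 0).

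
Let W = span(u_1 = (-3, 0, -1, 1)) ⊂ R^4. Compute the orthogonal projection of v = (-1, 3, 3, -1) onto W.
proj_W(v) = (3/11, 0, 1/11, -1/11)

Set up U = [u_1 | ... | u_1] ∈ R^(4×1). The projector onto W = col(U) is P = U (U^T U)^(-1) U^T.
Compute U^T U =
  [11],
and U^T v = (-1).
Solve U^T U · c = U^T v for the coefficients: c = (-1/11). The projection is proj_W(v) = U c.
Check: (v - proj_W(v)) · u_1 = 0  (should be 0).
Result: proj_W(v) = (3/11, 0, 1/11, -1/11).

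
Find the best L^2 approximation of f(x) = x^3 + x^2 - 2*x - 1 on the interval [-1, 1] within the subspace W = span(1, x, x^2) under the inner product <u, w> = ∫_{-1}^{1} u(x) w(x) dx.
g(x) = x^2 - 7*x/5 - 1

The best approximation g ∈ W is the orthogonal projection of f onto W. Writing g = a_0 + a_1 x + a_2 x^2, the coefficients solve the normal equations G · a = b where
  G_{ij} = <φ_i, φ_j> and b_i = <f, φ_i>, with φ_0 = 1, φ_1 = x, φ_2 = x^2.
G =
  [2, 0, 2/3]
  [0, 2/3, 0]
  [2/3, 0, 2/5],
b = (-4/3, -14/15, -4/15).
Solving gives a_0 = -1, a_1 = -7/5, a_2 = 1, so
  g(x) = x^2 - 7*x/5 - 1.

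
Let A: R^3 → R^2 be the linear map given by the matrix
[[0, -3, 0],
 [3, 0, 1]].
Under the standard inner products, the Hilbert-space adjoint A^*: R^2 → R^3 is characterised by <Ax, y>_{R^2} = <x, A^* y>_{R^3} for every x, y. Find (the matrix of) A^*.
A^* = A^T =
[[0, 3],
 [-3, 0],
 [0, 1]]

For real matrices with standard dot products, the defining identity <Ax, y> = <x, A^* y> gives (Ax)^T y = x^T (A^*) y, i.e. x^T A^T y = x^T (A^*) y. Since this holds for all x, y, we must have A^* = A^T. Therefore
A^* =
[[0, 3],
 [-3, 0],
 [0, 1]].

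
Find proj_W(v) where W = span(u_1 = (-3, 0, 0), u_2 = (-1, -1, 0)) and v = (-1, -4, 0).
proj_W(v) = (-1, -4, 0)

Set up U = [u_1 | ... | u_2] ∈ R^(3×2). The projector onto W = col(U) is P = U (U^T U)^(-1) U^T.
Compute U^T U =
  [9, 3]
  [3, 2],
and U^T v = (3, 5).
Solve U^T U · c = U^T v for the coefficients: c = (-1, 4). The projection is proj_W(v) = U c.
Check: (v - proj_W(v)) · u_1 = 0  (should be 0).
Check: (v - proj_W(v)) · u_2 = 0  (should be 0).
Result: proj_W(v) = (-1, -4, 0).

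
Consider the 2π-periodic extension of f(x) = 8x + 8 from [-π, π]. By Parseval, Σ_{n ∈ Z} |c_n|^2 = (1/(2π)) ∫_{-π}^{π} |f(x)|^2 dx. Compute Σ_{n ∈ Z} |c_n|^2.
Σ |c_n|^2 = 64π^2/3 + 64

Expand and integrate term by term over [-π, π]:
  ∫ (8x)^2 dx = 64·(2π^3/3); ∫ 2·8·(8)·x dx = 0 (odd integrand); ∫ 8^2 dx = 64·2π.
So (1/(2π)) ∫_{-π}^{π} (8x + 8)^2 dx = 64π^2/3 + 64 = 64π^2/3 + 64.
Parseval ⇒ Σ |c_n|^2 = 64π^2/3 + 64.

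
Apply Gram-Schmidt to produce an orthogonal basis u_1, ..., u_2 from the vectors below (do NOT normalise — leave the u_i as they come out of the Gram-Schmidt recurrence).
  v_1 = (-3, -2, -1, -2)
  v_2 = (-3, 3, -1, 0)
Orthogonal basis:
  u_1 = (-3, -2, -1, -2)
  u_2 = (-7/3, 31/9, -7/9, 4/9)

Apply the Gram-Schmidt recurrence
  u_1 = v_1
  u_i = v_i − Σ_{j<i} ((v_i · u_j) / (u_j · u_j)) · u_j.

Step by step this gives:
  u_1 = (-3, -2, -1, -2)
  u_2 = (-7/3, 31/9, -7/9, 4/9)

Orthogonality check:
  u_2 · u_1 = 0 (should be 0)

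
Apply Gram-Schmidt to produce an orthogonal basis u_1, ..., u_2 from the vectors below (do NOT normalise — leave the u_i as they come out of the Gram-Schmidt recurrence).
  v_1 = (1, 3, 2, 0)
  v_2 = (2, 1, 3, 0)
Orthogonal basis:
  u_1 = (1, 3, 2, 0)
  u_2 = (17/14, -19/14, 10/7, 0)

Apply the Gram-Schmidt recurrence
  u_1 = v_1
  u_i = v_i − Σ_{j<i} ((v_i · u_j) / (u_j · u_j)) · u_j.

Step by step this gives:
  u_1 = (1, 3, 2, 0)
  u_2 = (17/14, -19/14, 10/7, 0)

Orthogonality check:
  u_2 · u_1 = 0 (should be 0)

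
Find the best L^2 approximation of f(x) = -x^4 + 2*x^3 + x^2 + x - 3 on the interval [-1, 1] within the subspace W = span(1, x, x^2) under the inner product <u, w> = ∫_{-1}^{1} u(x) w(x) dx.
g(x) = x^2/7 + 11*x/5 - 102/35

The best approximation g ∈ W is the orthogonal projection of f onto W. Writing g = a_0 + a_1 x + a_2 x^2, the coefficients solve the normal equations G · a = b where
  G_{ij} = <φ_i, φ_j> and b_i = <f, φ_i>, with φ_0 = 1, φ_1 = x, φ_2 = x^2.
G =
  [2, 0, 2/3]
  [0, 2/3, 0]
  [2/3, 0, 2/5],
b = (-86/15, 22/15, -66/35).
Solving gives a_0 = -102/35, a_1 = 11/5, a_2 = 1/7, so
  g(x) = x^2/7 + 11*x/5 - 102/35.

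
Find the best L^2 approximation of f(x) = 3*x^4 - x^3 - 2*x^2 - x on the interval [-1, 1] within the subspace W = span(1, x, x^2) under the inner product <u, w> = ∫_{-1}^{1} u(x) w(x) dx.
g(x) = 4*x^2/7 - 8*x/5 - 9/35

The best approximation g ∈ W is the orthogonal projection of f onto W. Writing g = a_0 + a_1 x + a_2 x^2, the coefficients solve the normal equations G · a = b where
  G_{ij} = <φ_i, φ_j> and b_i = <f, φ_i>, with φ_0 = 1, φ_1 = x, φ_2 = x^2.
G =
  [2, 0, 2/3]
  [0, 2/3, 0]
  [2/3, 0, 2/5],
b = (-2/15, -16/15, 2/35).
Solving gives a_0 = -9/35, a_1 = -8/5, a_2 = 4/7, so
  g(x) = 4*x^2/7 - 8*x/5 - 9/35.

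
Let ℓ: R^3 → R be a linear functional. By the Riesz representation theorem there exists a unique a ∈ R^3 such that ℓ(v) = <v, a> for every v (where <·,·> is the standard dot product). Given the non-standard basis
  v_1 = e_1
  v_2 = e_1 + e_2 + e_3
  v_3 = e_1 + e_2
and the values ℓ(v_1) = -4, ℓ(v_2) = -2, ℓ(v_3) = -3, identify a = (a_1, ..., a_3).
a = (-4, 1, 1)

Write a = (a_1, ..., a_3) in the standard basis. For each basis vector v_i, ℓ(v_i) = <v_i, a> is a linear equation in the a_j's. Collect the n equations into a matrix system V a = ℓ, where row i of V is v_i (expressed in the standard basis). Since V is invertible (lower-triangular with 1s on the diagonal, up to permutation), solve by back-substitution:
  V =
[[1, 0, 0],
 [1, 1, 1],
 [1, 1, 0]]
  V a = (-4, -2, -3)
Solving gives a = (-4, 1, 1).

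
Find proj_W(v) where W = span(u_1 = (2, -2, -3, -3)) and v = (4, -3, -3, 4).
proj_W(v) = (11/13, -11/13, -33/26, -33/26)

Set up U = [u_1 | ... | u_1] ∈ R^(4×1). The projector onto W = col(U) is P = U (U^T U)^(-1) U^T.
Compute U^T U =
  [26],
and U^T v = (11).
Solve U^T U · c = U^T v for the coefficients: c = (11/26). The projection is proj_W(v) = U c.
Check: (v - proj_W(v)) · u_1 = 0  (should be 0).
Result: proj_W(v) = (11/13, -11/13, -33/26, -33/26).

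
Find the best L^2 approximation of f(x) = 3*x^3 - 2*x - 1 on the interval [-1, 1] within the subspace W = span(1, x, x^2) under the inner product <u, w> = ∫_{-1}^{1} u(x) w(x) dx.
g(x) = -x/5 - 1

The best approximation g ∈ W is the orthogonal projection of f onto W. Writing g = a_0 + a_1 x + a_2 x^2, the coefficients solve the normal equations G · a = b where
  G_{ij} = <φ_i, φ_j> and b_i = <f, φ_i>, with φ_0 = 1, φ_1 = x, φ_2 = x^2.
G =
  [2, 0, 2/3]
  [0, 2/3, 0]
  [2/3, 0, 2/5],
b = (-2, -2/15, -2/3).
Solving gives a_0 = -1, a_1 = -1/5, a_2 = 0, so
  g(x) = -x/5 - 1.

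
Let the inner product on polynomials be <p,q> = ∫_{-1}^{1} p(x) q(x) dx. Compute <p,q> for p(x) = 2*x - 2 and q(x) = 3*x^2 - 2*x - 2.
<p,q> = 4/3

Expand the product: p(x)·q(x) = 6*x^3 - 10*x^2 + 4.
∫_{-1}^{1} of each monomial x^k gives [2/(k+1) if k even, 0 if k odd]. Integrating term-by-term (or equivalently evaluating the antiderivative F(x) = 3*x^4/2 - 10*x^3/3 + 4*x at the endpoints):
  F(1) − F(−1) = 13/6 − (5/6) = 4/3.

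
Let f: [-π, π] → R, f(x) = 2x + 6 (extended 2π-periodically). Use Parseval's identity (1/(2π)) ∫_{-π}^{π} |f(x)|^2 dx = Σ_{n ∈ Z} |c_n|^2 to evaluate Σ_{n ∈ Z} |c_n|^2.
Σ |c_n|^2 = 4π^2/3 + 36

Expand and integrate term by term over [-π, π]:
  ∫ (2x)^2 dx = 4·(2π^3/3); ∫ 2·2·(6)·x dx = 0 (odd integrand); ∫ 6^2 dx = 36·2π.
So (1/(2π)) ∫_{-π}^{π} (2x + 6)^2 dx = 4π^2/3 + 36 = 4π^2/3 + 36.
Parseval ⇒ Σ |c_n|^2 = 4π^2/3 + 36.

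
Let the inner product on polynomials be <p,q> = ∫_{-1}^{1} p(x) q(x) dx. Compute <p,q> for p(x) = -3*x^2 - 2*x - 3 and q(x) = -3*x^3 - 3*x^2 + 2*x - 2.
<p,q> = 76/3

Expand the product: p(x)·q(x) = 9*x^5 + 15*x^4 + 9*x^3 + 11*x^2 - 2*x + 6.
∫_{-1}^{1} of each monomial x^k gives [2/(k+1) if k even, 0 if k odd]. Integrating term-by-term (or equivalently evaluating the antiderivative F(x) = 3*x^6/2 + 3*x^5 + 9*x^4/4 + 11*x^3/3 - x^2 + 6*x at the endpoints):
  F(1) − F(−1) = 185/12 − (-119/12) = 76/3.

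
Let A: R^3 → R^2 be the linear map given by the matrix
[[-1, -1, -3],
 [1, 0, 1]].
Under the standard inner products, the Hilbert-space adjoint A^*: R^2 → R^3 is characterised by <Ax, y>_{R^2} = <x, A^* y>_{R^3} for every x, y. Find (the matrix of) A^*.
A^* = A^T =
[[-1, 1],
 [-1, 0],
 [-3, 1]]

For real matrices with standard dot products, the defining identity <Ax, y> = <x, A^* y> gives (Ax)^T y = x^T (A^*) y, i.e. x^T A^T y = x^T (A^*) y. Since this holds for all x, y, we must have A^* = A^T. Therefore
A^* =
[[-1, 1],
 [-1, 0],
 [-3, 1]].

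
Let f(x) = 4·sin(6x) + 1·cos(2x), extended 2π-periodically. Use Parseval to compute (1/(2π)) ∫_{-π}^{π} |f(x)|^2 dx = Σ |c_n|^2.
Σ |c_n|^2 = 17/2

Expand |f|^2 and use orthogonality of {sin(nx), cos(mx)} on [-π, π]:
  ∫_{-π}^{π} sin(nx)^2 dx = π, ∫ cos(mx)^2 dx = π, and cross terms integrate to 0.
So ∫_{-π}^{π} f(x)^2 dx = 4^2 · π + 1^2 · π = (16 + 1)π.
Divide by 2π: (16 + 1)/2 = 17/2.
By Parseval, this equals Σ |c_n|^2.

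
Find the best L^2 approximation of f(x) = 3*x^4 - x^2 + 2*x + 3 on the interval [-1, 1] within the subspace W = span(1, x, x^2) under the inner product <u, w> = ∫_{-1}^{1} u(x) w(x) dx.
g(x) = 11*x^2/7 + 2*x + 96/35

The best approximation g ∈ W is the orthogonal projection of f onto W. Writing g = a_0 + a_1 x + a_2 x^2, the coefficients solve the normal equations G · a = b where
  G_{ij} = <φ_i, φ_j> and b_i = <f, φ_i>, with φ_0 = 1, φ_1 = x, φ_2 = x^2.
G =
  [2, 0, 2/3]
  [0, 2/3, 0]
  [2/3, 0, 2/5],
b = (98/15, 4/3, 86/35).
Solving gives a_0 = 96/35, a_1 = 2, a_2 = 11/7, so
  g(x) = 11*x^2/7 + 2*x + 96/35.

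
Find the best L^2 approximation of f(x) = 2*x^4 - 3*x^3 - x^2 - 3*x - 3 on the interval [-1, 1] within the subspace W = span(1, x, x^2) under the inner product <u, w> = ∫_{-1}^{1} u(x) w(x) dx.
g(x) = 5*x^2/7 - 24*x/5 - 111/35

The best approximation g ∈ W is the orthogonal projection of f onto W. Writing g = a_0 + a_1 x + a_2 x^2, the coefficients solve the normal equations G · a = b where
  G_{ij} = <φ_i, φ_j> and b_i = <f, φ_i>, with φ_0 = 1, φ_1 = x, φ_2 = x^2.
G =
  [2, 0, 2/3]
  [0, 2/3, 0]
  [2/3, 0, 2/5],
b = (-88/15, -16/5, -64/35).
Solving gives a_0 = -111/35, a_1 = -24/5, a_2 = 5/7, so
  g(x) = 5*x^2/7 - 24*x/5 - 111/35.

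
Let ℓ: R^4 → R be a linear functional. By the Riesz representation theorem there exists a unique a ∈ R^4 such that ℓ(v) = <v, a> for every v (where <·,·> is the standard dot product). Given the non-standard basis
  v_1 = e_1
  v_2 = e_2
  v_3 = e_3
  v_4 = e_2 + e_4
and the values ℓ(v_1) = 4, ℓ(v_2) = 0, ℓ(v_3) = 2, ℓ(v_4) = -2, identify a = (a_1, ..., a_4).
a = (4, 0, 2, -2)

Write a = (a_1, ..., a_4) in the standard basis. For each basis vector v_i, ℓ(v_i) = <v_i, a> is a linear equation in the a_j's. Collect the n equations into a matrix system V a = ℓ, where row i of V is v_i (expressed in the standard basis). Since V is invertible (lower-triangular with 1s on the diagonal, up to permutation), solve by back-substitution:
  V =
[[1, 0, 0, 0],
 [0, 1, 0, 0],
 [0, 0, 1, 0],
 [0, 1, 0, 1]]
  V a = (4, 0, 2, -2)
Solving gives a = (4, 0, 2, -2).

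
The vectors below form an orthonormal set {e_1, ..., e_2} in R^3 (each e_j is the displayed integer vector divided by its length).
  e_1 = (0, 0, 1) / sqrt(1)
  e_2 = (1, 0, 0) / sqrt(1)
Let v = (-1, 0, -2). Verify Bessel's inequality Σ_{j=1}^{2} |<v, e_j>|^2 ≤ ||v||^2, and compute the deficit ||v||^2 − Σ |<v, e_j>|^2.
Σ |<v, e_j>|^2 = 5; ||v||^2 = 5; deficit = 0

Write each e_j = u_j / sqrt(<u_j, u_j>) where u_j is the displayed integer vector. Then <v, e_j> = <v, u_j> / sqrt(<u_j, u_j>), so |<v, e_j>|^2 = <v, u_j>^2 / <u_j, u_j>.
Coefficients: <v, e_1> = -2/sqrt(1), <v, e_2> = -1/sqrt(1).
Square and sum: Σ |<v, e_j>|^2 = 5.
Compute ||v||^2 = v·v = 5.
Deficit = 5 − 5 = 0 ≥ 0, confirming Bessel's inequality. (The deficit equals ||v − Σ <v,e_j> e_j||^2, the squared distance from v to span{e_j}.)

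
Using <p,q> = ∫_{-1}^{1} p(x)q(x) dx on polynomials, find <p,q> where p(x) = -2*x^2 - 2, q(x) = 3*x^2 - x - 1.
<p,q> = -16/15

Expand the product: p(x)·q(x) = -6*x^4 + 2*x^3 - 4*x^2 + 2*x + 2.
∫_{-1}^{1} of each monomial x^k gives [2/(k+1) if k even, 0 if k odd]. Integrating term-by-term (or equivalently evaluating the antiderivative F(x) = -6*x^5/5 + x^4/2 - 4*x^3/3 + x^2 + 2*x at the endpoints):
  F(1) − F(−1) = 29/30 − (61/30) = -16/15.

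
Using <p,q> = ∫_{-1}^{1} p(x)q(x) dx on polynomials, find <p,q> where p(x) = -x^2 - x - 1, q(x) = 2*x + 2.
<p,q> = -20/3

Expand the product: p(x)·q(x) = -2*x^3 - 4*x^2 - 4*x - 2.
∫_{-1}^{1} of each monomial x^k gives [2/(k+1) if k even, 0 if k odd]. Integrating term-by-term (or equivalently evaluating the antiderivative F(x) = -x^4/2 - 4*x^3/3 - 2*x^2 - 2*x at the endpoints):
  F(1) − F(−1) = -35/6 − (5/6) = -20/3.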